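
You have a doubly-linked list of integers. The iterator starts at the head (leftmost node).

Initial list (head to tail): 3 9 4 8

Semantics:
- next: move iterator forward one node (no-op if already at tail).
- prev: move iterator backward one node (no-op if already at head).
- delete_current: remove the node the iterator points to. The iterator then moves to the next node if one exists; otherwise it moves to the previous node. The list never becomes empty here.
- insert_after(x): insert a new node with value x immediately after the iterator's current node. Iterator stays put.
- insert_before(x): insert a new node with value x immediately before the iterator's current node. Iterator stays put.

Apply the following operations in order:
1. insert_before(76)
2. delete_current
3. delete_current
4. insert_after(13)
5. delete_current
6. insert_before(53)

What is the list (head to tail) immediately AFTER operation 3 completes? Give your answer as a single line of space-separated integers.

Answer: 76 4 8

Derivation:
After 1 (insert_before(76)): list=[76, 3, 9, 4, 8] cursor@3
After 2 (delete_current): list=[76, 9, 4, 8] cursor@9
After 3 (delete_current): list=[76, 4, 8] cursor@4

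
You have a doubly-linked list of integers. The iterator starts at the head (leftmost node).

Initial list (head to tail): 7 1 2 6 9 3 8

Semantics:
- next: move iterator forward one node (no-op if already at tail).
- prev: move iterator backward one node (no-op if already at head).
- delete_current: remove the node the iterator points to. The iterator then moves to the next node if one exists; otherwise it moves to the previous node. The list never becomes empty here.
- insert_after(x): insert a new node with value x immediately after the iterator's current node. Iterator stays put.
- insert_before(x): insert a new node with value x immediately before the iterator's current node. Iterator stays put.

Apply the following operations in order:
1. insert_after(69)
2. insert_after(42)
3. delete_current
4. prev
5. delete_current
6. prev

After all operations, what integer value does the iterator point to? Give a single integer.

Answer: 69

Derivation:
After 1 (insert_after(69)): list=[7, 69, 1, 2, 6, 9, 3, 8] cursor@7
After 2 (insert_after(42)): list=[7, 42, 69, 1, 2, 6, 9, 3, 8] cursor@7
After 3 (delete_current): list=[42, 69, 1, 2, 6, 9, 3, 8] cursor@42
After 4 (prev): list=[42, 69, 1, 2, 6, 9, 3, 8] cursor@42
After 5 (delete_current): list=[69, 1, 2, 6, 9, 3, 8] cursor@69
After 6 (prev): list=[69, 1, 2, 6, 9, 3, 8] cursor@69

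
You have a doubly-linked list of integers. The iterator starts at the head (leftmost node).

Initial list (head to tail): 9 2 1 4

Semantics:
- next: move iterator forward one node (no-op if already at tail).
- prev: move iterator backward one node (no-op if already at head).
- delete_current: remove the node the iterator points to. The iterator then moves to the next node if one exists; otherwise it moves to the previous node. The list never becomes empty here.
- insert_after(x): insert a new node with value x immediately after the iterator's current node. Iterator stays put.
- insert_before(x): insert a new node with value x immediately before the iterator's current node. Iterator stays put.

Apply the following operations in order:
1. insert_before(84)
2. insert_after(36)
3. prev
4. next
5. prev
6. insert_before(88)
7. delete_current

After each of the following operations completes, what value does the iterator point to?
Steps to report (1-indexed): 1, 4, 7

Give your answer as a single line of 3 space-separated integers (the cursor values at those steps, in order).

Answer: 9 9 9

Derivation:
After 1 (insert_before(84)): list=[84, 9, 2, 1, 4] cursor@9
After 2 (insert_after(36)): list=[84, 9, 36, 2, 1, 4] cursor@9
After 3 (prev): list=[84, 9, 36, 2, 1, 4] cursor@84
After 4 (next): list=[84, 9, 36, 2, 1, 4] cursor@9
After 5 (prev): list=[84, 9, 36, 2, 1, 4] cursor@84
After 6 (insert_before(88)): list=[88, 84, 9, 36, 2, 1, 4] cursor@84
After 7 (delete_current): list=[88, 9, 36, 2, 1, 4] cursor@9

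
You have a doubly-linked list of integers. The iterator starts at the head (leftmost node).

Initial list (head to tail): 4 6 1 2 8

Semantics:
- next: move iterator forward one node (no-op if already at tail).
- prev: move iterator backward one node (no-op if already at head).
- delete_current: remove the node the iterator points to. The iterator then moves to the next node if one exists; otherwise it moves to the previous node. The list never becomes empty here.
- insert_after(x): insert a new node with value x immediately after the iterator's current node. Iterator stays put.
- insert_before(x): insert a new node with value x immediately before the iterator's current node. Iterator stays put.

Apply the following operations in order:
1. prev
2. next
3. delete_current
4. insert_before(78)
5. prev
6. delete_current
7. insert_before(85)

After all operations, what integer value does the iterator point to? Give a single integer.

After 1 (prev): list=[4, 6, 1, 2, 8] cursor@4
After 2 (next): list=[4, 6, 1, 2, 8] cursor@6
After 3 (delete_current): list=[4, 1, 2, 8] cursor@1
After 4 (insert_before(78)): list=[4, 78, 1, 2, 8] cursor@1
After 5 (prev): list=[4, 78, 1, 2, 8] cursor@78
After 6 (delete_current): list=[4, 1, 2, 8] cursor@1
After 7 (insert_before(85)): list=[4, 85, 1, 2, 8] cursor@1

Answer: 1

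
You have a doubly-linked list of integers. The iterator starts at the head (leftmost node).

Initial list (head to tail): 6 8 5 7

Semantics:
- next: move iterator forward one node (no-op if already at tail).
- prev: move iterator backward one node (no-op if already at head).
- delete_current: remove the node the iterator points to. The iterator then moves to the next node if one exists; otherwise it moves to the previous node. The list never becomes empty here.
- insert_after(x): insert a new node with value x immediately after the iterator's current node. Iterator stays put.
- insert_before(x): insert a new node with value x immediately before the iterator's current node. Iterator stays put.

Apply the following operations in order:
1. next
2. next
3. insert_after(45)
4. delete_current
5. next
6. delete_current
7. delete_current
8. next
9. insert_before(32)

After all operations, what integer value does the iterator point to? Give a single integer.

Answer: 8

Derivation:
After 1 (next): list=[6, 8, 5, 7] cursor@8
After 2 (next): list=[6, 8, 5, 7] cursor@5
After 3 (insert_after(45)): list=[6, 8, 5, 45, 7] cursor@5
After 4 (delete_current): list=[6, 8, 45, 7] cursor@45
After 5 (next): list=[6, 8, 45, 7] cursor@7
After 6 (delete_current): list=[6, 8, 45] cursor@45
After 7 (delete_current): list=[6, 8] cursor@8
After 8 (next): list=[6, 8] cursor@8
After 9 (insert_before(32)): list=[6, 32, 8] cursor@8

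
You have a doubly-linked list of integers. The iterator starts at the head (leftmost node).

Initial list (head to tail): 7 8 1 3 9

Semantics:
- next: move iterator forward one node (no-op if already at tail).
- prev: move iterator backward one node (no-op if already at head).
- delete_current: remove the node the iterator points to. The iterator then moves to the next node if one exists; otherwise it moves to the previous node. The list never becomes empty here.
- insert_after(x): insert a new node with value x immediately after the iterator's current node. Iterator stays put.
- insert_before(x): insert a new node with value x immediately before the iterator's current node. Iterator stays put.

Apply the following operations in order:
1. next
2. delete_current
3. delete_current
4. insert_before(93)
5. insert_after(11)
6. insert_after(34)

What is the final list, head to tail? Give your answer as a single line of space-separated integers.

Answer: 7 93 3 34 11 9

Derivation:
After 1 (next): list=[7, 8, 1, 3, 9] cursor@8
After 2 (delete_current): list=[7, 1, 3, 9] cursor@1
After 3 (delete_current): list=[7, 3, 9] cursor@3
After 4 (insert_before(93)): list=[7, 93, 3, 9] cursor@3
After 5 (insert_after(11)): list=[7, 93, 3, 11, 9] cursor@3
After 6 (insert_after(34)): list=[7, 93, 3, 34, 11, 9] cursor@3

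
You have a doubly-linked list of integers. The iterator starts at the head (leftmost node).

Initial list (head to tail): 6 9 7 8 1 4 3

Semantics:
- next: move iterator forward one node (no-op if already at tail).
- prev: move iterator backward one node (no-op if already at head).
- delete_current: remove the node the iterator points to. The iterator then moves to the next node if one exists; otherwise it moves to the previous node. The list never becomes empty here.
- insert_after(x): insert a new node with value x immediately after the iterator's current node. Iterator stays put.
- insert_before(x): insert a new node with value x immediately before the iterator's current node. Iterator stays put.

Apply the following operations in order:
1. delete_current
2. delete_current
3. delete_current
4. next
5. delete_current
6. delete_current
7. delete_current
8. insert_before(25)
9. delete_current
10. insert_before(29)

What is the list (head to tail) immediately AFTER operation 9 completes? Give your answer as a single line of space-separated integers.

After 1 (delete_current): list=[9, 7, 8, 1, 4, 3] cursor@9
After 2 (delete_current): list=[7, 8, 1, 4, 3] cursor@7
After 3 (delete_current): list=[8, 1, 4, 3] cursor@8
After 4 (next): list=[8, 1, 4, 3] cursor@1
After 5 (delete_current): list=[8, 4, 3] cursor@4
After 6 (delete_current): list=[8, 3] cursor@3
After 7 (delete_current): list=[8] cursor@8
After 8 (insert_before(25)): list=[25, 8] cursor@8
After 9 (delete_current): list=[25] cursor@25

Answer: 25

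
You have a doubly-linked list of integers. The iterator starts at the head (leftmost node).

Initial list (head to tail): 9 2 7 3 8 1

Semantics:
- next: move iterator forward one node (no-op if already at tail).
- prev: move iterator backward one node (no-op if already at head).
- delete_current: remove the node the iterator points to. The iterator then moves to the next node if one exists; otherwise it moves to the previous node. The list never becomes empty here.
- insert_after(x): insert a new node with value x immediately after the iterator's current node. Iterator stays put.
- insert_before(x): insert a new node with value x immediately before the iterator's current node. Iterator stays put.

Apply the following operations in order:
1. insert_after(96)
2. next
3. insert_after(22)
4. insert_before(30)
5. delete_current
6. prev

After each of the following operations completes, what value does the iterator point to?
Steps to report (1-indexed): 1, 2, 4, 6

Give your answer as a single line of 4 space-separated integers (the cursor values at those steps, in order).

After 1 (insert_after(96)): list=[9, 96, 2, 7, 3, 8, 1] cursor@9
After 2 (next): list=[9, 96, 2, 7, 3, 8, 1] cursor@96
After 3 (insert_after(22)): list=[9, 96, 22, 2, 7, 3, 8, 1] cursor@96
After 4 (insert_before(30)): list=[9, 30, 96, 22, 2, 7, 3, 8, 1] cursor@96
After 5 (delete_current): list=[9, 30, 22, 2, 7, 3, 8, 1] cursor@22
After 6 (prev): list=[9, 30, 22, 2, 7, 3, 8, 1] cursor@30

Answer: 9 96 96 30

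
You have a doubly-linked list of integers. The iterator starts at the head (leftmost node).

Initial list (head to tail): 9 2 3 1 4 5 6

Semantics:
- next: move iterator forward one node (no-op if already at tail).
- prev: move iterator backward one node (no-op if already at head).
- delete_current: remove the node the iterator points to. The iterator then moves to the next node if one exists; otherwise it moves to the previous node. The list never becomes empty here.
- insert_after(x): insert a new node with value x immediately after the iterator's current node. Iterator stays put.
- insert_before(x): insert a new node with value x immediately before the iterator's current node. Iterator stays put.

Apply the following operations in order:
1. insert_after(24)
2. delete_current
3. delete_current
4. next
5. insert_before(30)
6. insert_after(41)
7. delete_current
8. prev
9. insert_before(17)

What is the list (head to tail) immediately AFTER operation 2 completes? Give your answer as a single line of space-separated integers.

After 1 (insert_after(24)): list=[9, 24, 2, 3, 1, 4, 5, 6] cursor@9
After 2 (delete_current): list=[24, 2, 3, 1, 4, 5, 6] cursor@24

Answer: 24 2 3 1 4 5 6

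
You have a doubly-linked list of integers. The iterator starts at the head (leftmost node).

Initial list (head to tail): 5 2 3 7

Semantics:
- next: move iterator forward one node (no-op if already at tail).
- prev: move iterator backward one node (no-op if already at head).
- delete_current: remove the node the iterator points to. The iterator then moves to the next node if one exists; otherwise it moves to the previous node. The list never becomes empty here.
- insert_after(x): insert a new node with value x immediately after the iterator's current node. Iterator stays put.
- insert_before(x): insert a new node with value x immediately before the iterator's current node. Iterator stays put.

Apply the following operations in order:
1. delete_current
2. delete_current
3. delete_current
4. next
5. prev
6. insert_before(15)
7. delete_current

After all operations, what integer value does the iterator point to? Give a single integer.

Answer: 15

Derivation:
After 1 (delete_current): list=[2, 3, 7] cursor@2
After 2 (delete_current): list=[3, 7] cursor@3
After 3 (delete_current): list=[7] cursor@7
After 4 (next): list=[7] cursor@7
After 5 (prev): list=[7] cursor@7
After 6 (insert_before(15)): list=[15, 7] cursor@7
After 7 (delete_current): list=[15] cursor@15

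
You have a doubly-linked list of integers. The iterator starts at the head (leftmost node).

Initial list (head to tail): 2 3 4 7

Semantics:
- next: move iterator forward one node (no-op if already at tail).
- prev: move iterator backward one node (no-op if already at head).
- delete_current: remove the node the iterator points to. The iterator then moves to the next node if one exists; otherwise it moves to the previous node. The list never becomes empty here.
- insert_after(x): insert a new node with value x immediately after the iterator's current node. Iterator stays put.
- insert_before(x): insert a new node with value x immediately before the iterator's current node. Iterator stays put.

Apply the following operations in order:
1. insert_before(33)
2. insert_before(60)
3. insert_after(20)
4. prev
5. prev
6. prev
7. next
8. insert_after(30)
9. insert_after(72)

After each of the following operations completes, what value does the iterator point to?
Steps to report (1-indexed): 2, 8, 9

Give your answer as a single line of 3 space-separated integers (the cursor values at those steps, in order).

Answer: 2 60 60

Derivation:
After 1 (insert_before(33)): list=[33, 2, 3, 4, 7] cursor@2
After 2 (insert_before(60)): list=[33, 60, 2, 3, 4, 7] cursor@2
After 3 (insert_after(20)): list=[33, 60, 2, 20, 3, 4, 7] cursor@2
After 4 (prev): list=[33, 60, 2, 20, 3, 4, 7] cursor@60
After 5 (prev): list=[33, 60, 2, 20, 3, 4, 7] cursor@33
After 6 (prev): list=[33, 60, 2, 20, 3, 4, 7] cursor@33
After 7 (next): list=[33, 60, 2, 20, 3, 4, 7] cursor@60
After 8 (insert_after(30)): list=[33, 60, 30, 2, 20, 3, 4, 7] cursor@60
After 9 (insert_after(72)): list=[33, 60, 72, 30, 2, 20, 3, 4, 7] cursor@60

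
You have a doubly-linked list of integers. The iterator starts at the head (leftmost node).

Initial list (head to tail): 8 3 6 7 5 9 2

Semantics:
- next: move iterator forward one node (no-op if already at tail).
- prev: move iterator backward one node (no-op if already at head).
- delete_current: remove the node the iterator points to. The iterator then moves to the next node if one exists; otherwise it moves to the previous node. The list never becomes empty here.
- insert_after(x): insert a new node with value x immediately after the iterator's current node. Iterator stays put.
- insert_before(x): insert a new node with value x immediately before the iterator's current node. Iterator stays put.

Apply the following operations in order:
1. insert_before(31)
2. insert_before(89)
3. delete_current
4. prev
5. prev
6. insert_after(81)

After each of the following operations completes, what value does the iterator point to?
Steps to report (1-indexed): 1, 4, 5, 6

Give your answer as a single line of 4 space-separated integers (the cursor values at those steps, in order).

Answer: 8 89 31 31

Derivation:
After 1 (insert_before(31)): list=[31, 8, 3, 6, 7, 5, 9, 2] cursor@8
After 2 (insert_before(89)): list=[31, 89, 8, 3, 6, 7, 5, 9, 2] cursor@8
After 3 (delete_current): list=[31, 89, 3, 6, 7, 5, 9, 2] cursor@3
After 4 (prev): list=[31, 89, 3, 6, 7, 5, 9, 2] cursor@89
After 5 (prev): list=[31, 89, 3, 6, 7, 5, 9, 2] cursor@31
After 6 (insert_after(81)): list=[31, 81, 89, 3, 6, 7, 5, 9, 2] cursor@31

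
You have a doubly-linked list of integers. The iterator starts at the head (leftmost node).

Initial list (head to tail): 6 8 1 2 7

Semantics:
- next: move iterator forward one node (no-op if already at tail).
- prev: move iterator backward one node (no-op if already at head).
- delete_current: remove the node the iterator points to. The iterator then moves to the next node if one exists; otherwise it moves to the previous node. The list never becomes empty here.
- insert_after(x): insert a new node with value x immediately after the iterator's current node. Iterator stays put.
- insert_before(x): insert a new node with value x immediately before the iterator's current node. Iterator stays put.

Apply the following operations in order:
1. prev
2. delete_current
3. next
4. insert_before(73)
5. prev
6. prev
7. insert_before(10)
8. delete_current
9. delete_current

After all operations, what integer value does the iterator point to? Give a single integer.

Answer: 1

Derivation:
After 1 (prev): list=[6, 8, 1, 2, 7] cursor@6
After 2 (delete_current): list=[8, 1, 2, 7] cursor@8
After 3 (next): list=[8, 1, 2, 7] cursor@1
After 4 (insert_before(73)): list=[8, 73, 1, 2, 7] cursor@1
After 5 (prev): list=[8, 73, 1, 2, 7] cursor@73
After 6 (prev): list=[8, 73, 1, 2, 7] cursor@8
After 7 (insert_before(10)): list=[10, 8, 73, 1, 2, 7] cursor@8
After 8 (delete_current): list=[10, 73, 1, 2, 7] cursor@73
After 9 (delete_current): list=[10, 1, 2, 7] cursor@1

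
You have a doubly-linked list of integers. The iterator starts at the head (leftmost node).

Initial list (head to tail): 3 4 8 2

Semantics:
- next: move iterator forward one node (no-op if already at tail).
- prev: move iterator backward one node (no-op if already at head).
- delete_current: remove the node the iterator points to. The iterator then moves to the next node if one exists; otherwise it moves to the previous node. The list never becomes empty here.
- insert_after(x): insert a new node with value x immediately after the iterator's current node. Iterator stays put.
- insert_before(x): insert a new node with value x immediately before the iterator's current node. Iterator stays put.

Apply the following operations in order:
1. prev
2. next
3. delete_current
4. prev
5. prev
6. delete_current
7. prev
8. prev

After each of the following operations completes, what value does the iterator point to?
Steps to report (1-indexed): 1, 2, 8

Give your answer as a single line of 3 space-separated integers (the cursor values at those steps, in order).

Answer: 3 4 8

Derivation:
After 1 (prev): list=[3, 4, 8, 2] cursor@3
After 2 (next): list=[3, 4, 8, 2] cursor@4
After 3 (delete_current): list=[3, 8, 2] cursor@8
After 4 (prev): list=[3, 8, 2] cursor@3
After 5 (prev): list=[3, 8, 2] cursor@3
After 6 (delete_current): list=[8, 2] cursor@8
After 7 (prev): list=[8, 2] cursor@8
After 8 (prev): list=[8, 2] cursor@8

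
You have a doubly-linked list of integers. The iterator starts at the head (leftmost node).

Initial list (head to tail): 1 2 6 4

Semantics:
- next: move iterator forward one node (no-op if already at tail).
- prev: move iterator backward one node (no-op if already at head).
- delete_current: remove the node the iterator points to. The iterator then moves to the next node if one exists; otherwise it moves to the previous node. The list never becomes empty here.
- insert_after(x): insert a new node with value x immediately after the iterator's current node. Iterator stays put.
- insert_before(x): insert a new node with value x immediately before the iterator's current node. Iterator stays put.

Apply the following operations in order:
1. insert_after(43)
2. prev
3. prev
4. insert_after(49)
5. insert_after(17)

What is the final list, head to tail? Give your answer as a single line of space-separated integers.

Answer: 1 17 49 43 2 6 4

Derivation:
After 1 (insert_after(43)): list=[1, 43, 2, 6, 4] cursor@1
After 2 (prev): list=[1, 43, 2, 6, 4] cursor@1
After 3 (prev): list=[1, 43, 2, 6, 4] cursor@1
After 4 (insert_after(49)): list=[1, 49, 43, 2, 6, 4] cursor@1
After 5 (insert_after(17)): list=[1, 17, 49, 43, 2, 6, 4] cursor@1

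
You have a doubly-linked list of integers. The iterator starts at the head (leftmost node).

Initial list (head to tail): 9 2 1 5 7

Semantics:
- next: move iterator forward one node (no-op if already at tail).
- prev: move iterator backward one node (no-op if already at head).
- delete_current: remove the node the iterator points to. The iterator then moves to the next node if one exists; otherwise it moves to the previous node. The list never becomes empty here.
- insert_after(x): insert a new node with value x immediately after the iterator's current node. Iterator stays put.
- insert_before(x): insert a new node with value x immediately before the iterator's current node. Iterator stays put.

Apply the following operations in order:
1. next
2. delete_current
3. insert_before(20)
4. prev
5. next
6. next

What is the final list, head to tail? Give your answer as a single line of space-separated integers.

After 1 (next): list=[9, 2, 1, 5, 7] cursor@2
After 2 (delete_current): list=[9, 1, 5, 7] cursor@1
After 3 (insert_before(20)): list=[9, 20, 1, 5, 7] cursor@1
After 4 (prev): list=[9, 20, 1, 5, 7] cursor@20
After 5 (next): list=[9, 20, 1, 5, 7] cursor@1
After 6 (next): list=[9, 20, 1, 5, 7] cursor@5

Answer: 9 20 1 5 7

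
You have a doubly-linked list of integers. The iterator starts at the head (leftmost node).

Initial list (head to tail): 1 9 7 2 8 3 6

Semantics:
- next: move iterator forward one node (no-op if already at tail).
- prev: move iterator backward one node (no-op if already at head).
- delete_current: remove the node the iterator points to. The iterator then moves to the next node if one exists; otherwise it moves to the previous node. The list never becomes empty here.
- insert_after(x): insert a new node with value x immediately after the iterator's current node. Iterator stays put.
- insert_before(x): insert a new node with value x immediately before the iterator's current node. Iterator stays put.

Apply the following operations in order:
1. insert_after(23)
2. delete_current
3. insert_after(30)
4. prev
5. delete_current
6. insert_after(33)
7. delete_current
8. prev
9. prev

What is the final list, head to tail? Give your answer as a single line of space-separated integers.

Answer: 33 9 7 2 8 3 6

Derivation:
After 1 (insert_after(23)): list=[1, 23, 9, 7, 2, 8, 3, 6] cursor@1
After 2 (delete_current): list=[23, 9, 7, 2, 8, 3, 6] cursor@23
After 3 (insert_after(30)): list=[23, 30, 9, 7, 2, 8, 3, 6] cursor@23
After 4 (prev): list=[23, 30, 9, 7, 2, 8, 3, 6] cursor@23
After 5 (delete_current): list=[30, 9, 7, 2, 8, 3, 6] cursor@30
After 6 (insert_after(33)): list=[30, 33, 9, 7, 2, 8, 3, 6] cursor@30
After 7 (delete_current): list=[33, 9, 7, 2, 8, 3, 6] cursor@33
After 8 (prev): list=[33, 9, 7, 2, 8, 3, 6] cursor@33
After 9 (prev): list=[33, 9, 7, 2, 8, 3, 6] cursor@33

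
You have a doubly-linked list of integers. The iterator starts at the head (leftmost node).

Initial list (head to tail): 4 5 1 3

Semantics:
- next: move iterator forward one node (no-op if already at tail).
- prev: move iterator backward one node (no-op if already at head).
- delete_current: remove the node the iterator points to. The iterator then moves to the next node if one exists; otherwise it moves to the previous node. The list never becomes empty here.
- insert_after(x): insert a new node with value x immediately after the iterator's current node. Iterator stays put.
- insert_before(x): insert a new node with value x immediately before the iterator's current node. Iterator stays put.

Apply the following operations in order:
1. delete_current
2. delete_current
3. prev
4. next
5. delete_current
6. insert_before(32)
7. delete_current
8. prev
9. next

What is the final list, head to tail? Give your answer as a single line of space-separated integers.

After 1 (delete_current): list=[5, 1, 3] cursor@5
After 2 (delete_current): list=[1, 3] cursor@1
After 3 (prev): list=[1, 3] cursor@1
After 4 (next): list=[1, 3] cursor@3
After 5 (delete_current): list=[1] cursor@1
After 6 (insert_before(32)): list=[32, 1] cursor@1
After 7 (delete_current): list=[32] cursor@32
After 8 (prev): list=[32] cursor@32
After 9 (next): list=[32] cursor@32

Answer: 32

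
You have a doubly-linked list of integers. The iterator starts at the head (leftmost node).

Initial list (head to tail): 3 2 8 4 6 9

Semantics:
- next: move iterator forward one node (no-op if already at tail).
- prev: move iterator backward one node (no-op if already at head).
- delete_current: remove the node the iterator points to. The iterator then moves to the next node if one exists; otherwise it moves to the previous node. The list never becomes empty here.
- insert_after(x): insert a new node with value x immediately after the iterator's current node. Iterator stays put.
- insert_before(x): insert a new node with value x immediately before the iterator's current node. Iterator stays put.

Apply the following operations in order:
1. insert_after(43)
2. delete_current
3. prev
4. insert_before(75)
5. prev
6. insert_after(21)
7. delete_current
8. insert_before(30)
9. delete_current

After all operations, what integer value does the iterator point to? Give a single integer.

Answer: 43

Derivation:
After 1 (insert_after(43)): list=[3, 43, 2, 8, 4, 6, 9] cursor@3
After 2 (delete_current): list=[43, 2, 8, 4, 6, 9] cursor@43
After 3 (prev): list=[43, 2, 8, 4, 6, 9] cursor@43
After 4 (insert_before(75)): list=[75, 43, 2, 8, 4, 6, 9] cursor@43
After 5 (prev): list=[75, 43, 2, 8, 4, 6, 9] cursor@75
After 6 (insert_after(21)): list=[75, 21, 43, 2, 8, 4, 6, 9] cursor@75
After 7 (delete_current): list=[21, 43, 2, 8, 4, 6, 9] cursor@21
After 8 (insert_before(30)): list=[30, 21, 43, 2, 8, 4, 6, 9] cursor@21
After 9 (delete_current): list=[30, 43, 2, 8, 4, 6, 9] cursor@43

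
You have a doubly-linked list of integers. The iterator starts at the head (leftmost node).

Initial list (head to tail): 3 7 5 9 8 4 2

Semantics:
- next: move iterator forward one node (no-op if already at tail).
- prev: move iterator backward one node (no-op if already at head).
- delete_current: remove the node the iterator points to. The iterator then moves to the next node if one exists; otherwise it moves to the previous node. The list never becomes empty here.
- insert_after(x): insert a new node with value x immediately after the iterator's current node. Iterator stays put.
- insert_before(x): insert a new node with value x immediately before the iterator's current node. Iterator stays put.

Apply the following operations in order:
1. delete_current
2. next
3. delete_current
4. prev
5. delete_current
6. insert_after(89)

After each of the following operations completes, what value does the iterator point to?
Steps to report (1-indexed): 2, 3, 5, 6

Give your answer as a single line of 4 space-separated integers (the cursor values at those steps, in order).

After 1 (delete_current): list=[7, 5, 9, 8, 4, 2] cursor@7
After 2 (next): list=[7, 5, 9, 8, 4, 2] cursor@5
After 3 (delete_current): list=[7, 9, 8, 4, 2] cursor@9
After 4 (prev): list=[7, 9, 8, 4, 2] cursor@7
After 5 (delete_current): list=[9, 8, 4, 2] cursor@9
After 6 (insert_after(89)): list=[9, 89, 8, 4, 2] cursor@9

Answer: 5 9 9 9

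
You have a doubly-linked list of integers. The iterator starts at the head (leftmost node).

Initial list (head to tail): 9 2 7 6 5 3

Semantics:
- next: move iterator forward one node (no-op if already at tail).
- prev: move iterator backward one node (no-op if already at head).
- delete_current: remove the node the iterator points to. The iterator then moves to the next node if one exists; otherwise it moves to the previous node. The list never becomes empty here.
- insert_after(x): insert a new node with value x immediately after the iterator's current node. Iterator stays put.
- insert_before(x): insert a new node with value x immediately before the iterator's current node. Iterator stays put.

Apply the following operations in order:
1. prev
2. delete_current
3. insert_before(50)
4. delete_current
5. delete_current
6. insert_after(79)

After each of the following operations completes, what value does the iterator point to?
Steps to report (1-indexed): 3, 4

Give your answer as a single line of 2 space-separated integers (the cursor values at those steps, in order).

After 1 (prev): list=[9, 2, 7, 6, 5, 3] cursor@9
After 2 (delete_current): list=[2, 7, 6, 5, 3] cursor@2
After 3 (insert_before(50)): list=[50, 2, 7, 6, 5, 3] cursor@2
After 4 (delete_current): list=[50, 7, 6, 5, 3] cursor@7
After 5 (delete_current): list=[50, 6, 5, 3] cursor@6
After 6 (insert_after(79)): list=[50, 6, 79, 5, 3] cursor@6

Answer: 2 7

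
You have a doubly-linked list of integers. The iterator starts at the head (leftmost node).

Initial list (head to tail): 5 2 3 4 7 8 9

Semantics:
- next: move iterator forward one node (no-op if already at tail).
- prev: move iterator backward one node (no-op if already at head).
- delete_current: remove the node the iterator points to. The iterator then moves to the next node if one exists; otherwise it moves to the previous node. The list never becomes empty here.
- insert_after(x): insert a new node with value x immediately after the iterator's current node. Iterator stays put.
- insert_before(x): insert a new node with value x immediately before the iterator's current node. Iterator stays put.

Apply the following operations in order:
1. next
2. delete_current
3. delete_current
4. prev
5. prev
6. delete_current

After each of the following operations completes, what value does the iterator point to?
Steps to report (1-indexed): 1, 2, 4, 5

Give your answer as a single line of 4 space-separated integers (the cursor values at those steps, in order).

Answer: 2 3 5 5

Derivation:
After 1 (next): list=[5, 2, 3, 4, 7, 8, 9] cursor@2
After 2 (delete_current): list=[5, 3, 4, 7, 8, 9] cursor@3
After 3 (delete_current): list=[5, 4, 7, 8, 9] cursor@4
After 4 (prev): list=[5, 4, 7, 8, 9] cursor@5
After 5 (prev): list=[5, 4, 7, 8, 9] cursor@5
After 6 (delete_current): list=[4, 7, 8, 9] cursor@4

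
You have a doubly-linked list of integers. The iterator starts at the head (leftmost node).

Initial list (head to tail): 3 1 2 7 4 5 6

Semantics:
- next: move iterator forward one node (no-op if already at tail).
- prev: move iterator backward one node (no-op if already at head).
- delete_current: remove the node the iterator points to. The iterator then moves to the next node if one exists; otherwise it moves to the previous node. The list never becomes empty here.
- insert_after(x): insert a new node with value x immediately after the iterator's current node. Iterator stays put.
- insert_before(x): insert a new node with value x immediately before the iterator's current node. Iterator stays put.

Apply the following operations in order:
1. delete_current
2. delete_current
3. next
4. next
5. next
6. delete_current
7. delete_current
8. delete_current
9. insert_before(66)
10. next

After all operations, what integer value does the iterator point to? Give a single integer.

After 1 (delete_current): list=[1, 2, 7, 4, 5, 6] cursor@1
After 2 (delete_current): list=[2, 7, 4, 5, 6] cursor@2
After 3 (next): list=[2, 7, 4, 5, 6] cursor@7
After 4 (next): list=[2, 7, 4, 5, 6] cursor@4
After 5 (next): list=[2, 7, 4, 5, 6] cursor@5
After 6 (delete_current): list=[2, 7, 4, 6] cursor@6
After 7 (delete_current): list=[2, 7, 4] cursor@4
After 8 (delete_current): list=[2, 7] cursor@7
After 9 (insert_before(66)): list=[2, 66, 7] cursor@7
After 10 (next): list=[2, 66, 7] cursor@7

Answer: 7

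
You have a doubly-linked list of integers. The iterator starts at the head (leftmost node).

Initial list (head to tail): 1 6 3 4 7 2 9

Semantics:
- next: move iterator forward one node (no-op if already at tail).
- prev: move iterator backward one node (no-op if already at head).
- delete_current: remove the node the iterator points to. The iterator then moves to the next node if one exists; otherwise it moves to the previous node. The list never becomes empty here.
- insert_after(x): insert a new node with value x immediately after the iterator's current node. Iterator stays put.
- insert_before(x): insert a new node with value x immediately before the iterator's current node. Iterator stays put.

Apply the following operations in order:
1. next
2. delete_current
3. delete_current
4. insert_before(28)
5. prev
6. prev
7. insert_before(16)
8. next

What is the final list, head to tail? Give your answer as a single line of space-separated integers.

After 1 (next): list=[1, 6, 3, 4, 7, 2, 9] cursor@6
After 2 (delete_current): list=[1, 3, 4, 7, 2, 9] cursor@3
After 3 (delete_current): list=[1, 4, 7, 2, 9] cursor@4
After 4 (insert_before(28)): list=[1, 28, 4, 7, 2, 9] cursor@4
After 5 (prev): list=[1, 28, 4, 7, 2, 9] cursor@28
After 6 (prev): list=[1, 28, 4, 7, 2, 9] cursor@1
After 7 (insert_before(16)): list=[16, 1, 28, 4, 7, 2, 9] cursor@1
After 8 (next): list=[16, 1, 28, 4, 7, 2, 9] cursor@28

Answer: 16 1 28 4 7 2 9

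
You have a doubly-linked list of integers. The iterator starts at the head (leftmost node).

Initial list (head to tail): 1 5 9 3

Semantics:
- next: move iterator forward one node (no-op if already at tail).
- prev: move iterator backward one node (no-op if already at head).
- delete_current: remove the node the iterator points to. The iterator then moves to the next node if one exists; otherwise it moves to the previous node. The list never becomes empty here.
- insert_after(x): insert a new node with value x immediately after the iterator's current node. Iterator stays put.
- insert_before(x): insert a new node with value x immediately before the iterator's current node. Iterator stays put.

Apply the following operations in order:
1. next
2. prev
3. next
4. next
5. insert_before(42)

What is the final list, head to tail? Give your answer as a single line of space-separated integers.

After 1 (next): list=[1, 5, 9, 3] cursor@5
After 2 (prev): list=[1, 5, 9, 3] cursor@1
After 3 (next): list=[1, 5, 9, 3] cursor@5
After 4 (next): list=[1, 5, 9, 3] cursor@9
After 5 (insert_before(42)): list=[1, 5, 42, 9, 3] cursor@9

Answer: 1 5 42 9 3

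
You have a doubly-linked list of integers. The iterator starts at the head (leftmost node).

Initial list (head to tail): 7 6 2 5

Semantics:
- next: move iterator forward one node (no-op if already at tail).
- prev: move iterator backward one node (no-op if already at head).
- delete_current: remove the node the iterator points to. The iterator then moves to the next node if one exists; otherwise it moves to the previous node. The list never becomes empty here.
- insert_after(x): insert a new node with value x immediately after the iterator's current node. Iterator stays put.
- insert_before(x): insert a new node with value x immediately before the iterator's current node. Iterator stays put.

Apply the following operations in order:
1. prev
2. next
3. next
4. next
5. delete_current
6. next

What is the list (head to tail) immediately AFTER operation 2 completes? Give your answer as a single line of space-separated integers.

After 1 (prev): list=[7, 6, 2, 5] cursor@7
After 2 (next): list=[7, 6, 2, 5] cursor@6

Answer: 7 6 2 5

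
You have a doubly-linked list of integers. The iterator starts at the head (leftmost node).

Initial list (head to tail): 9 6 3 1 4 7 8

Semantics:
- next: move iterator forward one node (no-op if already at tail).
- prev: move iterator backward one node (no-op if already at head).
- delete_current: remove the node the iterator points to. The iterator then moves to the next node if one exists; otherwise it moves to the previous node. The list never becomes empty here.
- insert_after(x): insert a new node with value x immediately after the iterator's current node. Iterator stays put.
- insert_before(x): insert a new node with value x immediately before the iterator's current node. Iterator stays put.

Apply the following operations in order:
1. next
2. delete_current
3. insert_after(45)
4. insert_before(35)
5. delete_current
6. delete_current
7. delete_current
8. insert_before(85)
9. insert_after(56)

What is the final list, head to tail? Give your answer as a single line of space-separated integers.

Answer: 9 35 85 4 56 7 8

Derivation:
After 1 (next): list=[9, 6, 3, 1, 4, 7, 8] cursor@6
After 2 (delete_current): list=[9, 3, 1, 4, 7, 8] cursor@3
After 3 (insert_after(45)): list=[9, 3, 45, 1, 4, 7, 8] cursor@3
After 4 (insert_before(35)): list=[9, 35, 3, 45, 1, 4, 7, 8] cursor@3
After 5 (delete_current): list=[9, 35, 45, 1, 4, 7, 8] cursor@45
After 6 (delete_current): list=[9, 35, 1, 4, 7, 8] cursor@1
After 7 (delete_current): list=[9, 35, 4, 7, 8] cursor@4
After 8 (insert_before(85)): list=[9, 35, 85, 4, 7, 8] cursor@4
After 9 (insert_after(56)): list=[9, 35, 85, 4, 56, 7, 8] cursor@4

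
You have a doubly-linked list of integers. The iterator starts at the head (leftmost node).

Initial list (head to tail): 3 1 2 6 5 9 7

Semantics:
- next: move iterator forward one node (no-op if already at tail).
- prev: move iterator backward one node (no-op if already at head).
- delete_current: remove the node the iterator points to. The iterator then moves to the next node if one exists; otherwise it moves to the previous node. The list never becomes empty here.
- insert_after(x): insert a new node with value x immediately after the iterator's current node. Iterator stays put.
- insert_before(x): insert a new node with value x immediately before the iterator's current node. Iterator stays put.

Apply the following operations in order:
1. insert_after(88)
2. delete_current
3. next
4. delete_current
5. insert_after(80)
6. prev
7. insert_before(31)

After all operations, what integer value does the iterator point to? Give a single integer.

Answer: 88

Derivation:
After 1 (insert_after(88)): list=[3, 88, 1, 2, 6, 5, 9, 7] cursor@3
After 2 (delete_current): list=[88, 1, 2, 6, 5, 9, 7] cursor@88
After 3 (next): list=[88, 1, 2, 6, 5, 9, 7] cursor@1
After 4 (delete_current): list=[88, 2, 6, 5, 9, 7] cursor@2
After 5 (insert_after(80)): list=[88, 2, 80, 6, 5, 9, 7] cursor@2
After 6 (prev): list=[88, 2, 80, 6, 5, 9, 7] cursor@88
After 7 (insert_before(31)): list=[31, 88, 2, 80, 6, 5, 9, 7] cursor@88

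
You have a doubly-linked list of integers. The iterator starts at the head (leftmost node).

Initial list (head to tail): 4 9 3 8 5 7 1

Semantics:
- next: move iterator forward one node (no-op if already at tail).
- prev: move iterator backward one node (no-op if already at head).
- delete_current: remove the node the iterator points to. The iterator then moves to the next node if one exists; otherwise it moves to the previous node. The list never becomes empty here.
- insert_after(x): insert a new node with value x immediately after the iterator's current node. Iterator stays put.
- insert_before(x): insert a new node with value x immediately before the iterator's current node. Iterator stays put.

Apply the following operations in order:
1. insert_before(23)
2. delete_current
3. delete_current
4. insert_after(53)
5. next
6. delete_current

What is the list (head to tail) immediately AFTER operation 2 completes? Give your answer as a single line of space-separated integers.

Answer: 23 9 3 8 5 7 1

Derivation:
After 1 (insert_before(23)): list=[23, 4, 9, 3, 8, 5, 7, 1] cursor@4
After 2 (delete_current): list=[23, 9, 3, 8, 5, 7, 1] cursor@9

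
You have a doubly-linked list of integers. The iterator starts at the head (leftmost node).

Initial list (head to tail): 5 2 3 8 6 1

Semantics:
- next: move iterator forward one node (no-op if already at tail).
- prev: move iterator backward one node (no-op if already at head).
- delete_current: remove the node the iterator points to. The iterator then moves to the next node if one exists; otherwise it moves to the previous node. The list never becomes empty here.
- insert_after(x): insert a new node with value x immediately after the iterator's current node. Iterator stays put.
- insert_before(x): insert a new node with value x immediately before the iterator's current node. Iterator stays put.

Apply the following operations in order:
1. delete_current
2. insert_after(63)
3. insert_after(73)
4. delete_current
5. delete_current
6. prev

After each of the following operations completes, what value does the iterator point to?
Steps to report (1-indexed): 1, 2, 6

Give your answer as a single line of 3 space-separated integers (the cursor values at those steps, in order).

After 1 (delete_current): list=[2, 3, 8, 6, 1] cursor@2
After 2 (insert_after(63)): list=[2, 63, 3, 8, 6, 1] cursor@2
After 3 (insert_after(73)): list=[2, 73, 63, 3, 8, 6, 1] cursor@2
After 4 (delete_current): list=[73, 63, 3, 8, 6, 1] cursor@73
After 5 (delete_current): list=[63, 3, 8, 6, 1] cursor@63
After 6 (prev): list=[63, 3, 8, 6, 1] cursor@63

Answer: 2 2 63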